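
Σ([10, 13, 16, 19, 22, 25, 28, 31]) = 164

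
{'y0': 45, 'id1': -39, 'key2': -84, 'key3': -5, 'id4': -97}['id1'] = -39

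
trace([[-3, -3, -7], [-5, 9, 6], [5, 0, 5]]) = diagonal: (-3) + 9 + 5
= 11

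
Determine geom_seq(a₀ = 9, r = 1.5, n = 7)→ a_0 = 9*1.5^0 = 9.0
a_1 = 9*1.5^1 = 13.5
a_2 = 9*1.5^2 = 20.25
...
= [9.0, 13.5, 20.25, 30.375, 45.5625, 68.34375, 102.515625]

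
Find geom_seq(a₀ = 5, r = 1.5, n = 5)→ [5.0, 7.5, 11.25, 16.875, 25.3125]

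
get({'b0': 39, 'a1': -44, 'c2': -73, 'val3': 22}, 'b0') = 39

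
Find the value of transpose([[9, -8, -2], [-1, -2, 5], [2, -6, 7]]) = [[9, -1, 2], [-8, -2, -6], [-2, 5, 7]]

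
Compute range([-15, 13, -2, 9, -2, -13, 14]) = 29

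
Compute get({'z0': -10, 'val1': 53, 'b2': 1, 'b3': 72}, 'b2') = 1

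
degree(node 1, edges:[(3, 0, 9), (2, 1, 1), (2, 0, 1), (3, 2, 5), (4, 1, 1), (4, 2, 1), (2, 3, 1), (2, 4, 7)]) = incident: (2,1), (4,1)
= 2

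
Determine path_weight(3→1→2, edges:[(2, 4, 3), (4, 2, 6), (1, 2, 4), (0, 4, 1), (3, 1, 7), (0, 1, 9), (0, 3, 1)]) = w(3→1)=7 + w(1→2)=4
= 11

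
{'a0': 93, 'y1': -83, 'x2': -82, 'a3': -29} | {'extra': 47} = {'a0': 93, 'y1': -83, 'x2': -82, 'a3': -29, 'extra': 47}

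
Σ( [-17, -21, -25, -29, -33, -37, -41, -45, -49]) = -297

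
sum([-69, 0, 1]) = -68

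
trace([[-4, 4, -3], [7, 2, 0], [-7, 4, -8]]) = diagonal: (-4) + 2 + (-8)
= -10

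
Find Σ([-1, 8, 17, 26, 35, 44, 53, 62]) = 244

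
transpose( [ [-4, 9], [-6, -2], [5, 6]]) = [[-4, -6, 5], [9, -2, 6]]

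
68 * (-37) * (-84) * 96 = 20289024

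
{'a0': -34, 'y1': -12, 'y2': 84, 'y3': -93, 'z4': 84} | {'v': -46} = {'a0': -34, 'y1': -12, 'y2': 84, 'y3': -93, 'z4': 84, 'v': -46}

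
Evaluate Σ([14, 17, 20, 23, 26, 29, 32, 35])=196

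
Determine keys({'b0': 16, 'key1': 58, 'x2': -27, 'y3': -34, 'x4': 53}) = ['b0', 'key1', 'x2', 'y3', 'x4']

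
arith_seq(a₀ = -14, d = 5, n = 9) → [-14, -9, -4, 1, 6, 11, 16, 21, 26]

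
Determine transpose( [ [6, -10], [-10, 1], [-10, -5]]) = [[6, -10, -10], [-10, 1, -5]]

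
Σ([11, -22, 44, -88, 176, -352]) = -231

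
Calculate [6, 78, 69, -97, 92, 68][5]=68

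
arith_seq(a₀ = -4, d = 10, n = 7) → a_0 = -4 + 0*10 = -4
a_1 = -4 + 1*10 = 6
a_2 = -4 + 2*10 = 16
...
= [-4, 6, 16, 26, 36, 46, 56]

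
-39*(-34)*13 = 17238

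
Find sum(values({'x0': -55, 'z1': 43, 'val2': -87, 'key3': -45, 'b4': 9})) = -135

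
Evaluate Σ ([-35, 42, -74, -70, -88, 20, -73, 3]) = -275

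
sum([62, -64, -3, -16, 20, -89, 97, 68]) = 75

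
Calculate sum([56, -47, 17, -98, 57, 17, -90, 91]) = 56 + (-47) + 17 + (-98) + 57 + 17 + (-90) + 91
= 3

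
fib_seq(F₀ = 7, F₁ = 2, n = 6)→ F_2 = F_1 + F_0 = 9
F_3 = F_2 + F_1 = 11
F_4 = F_3 + F_2 = 20
...
= [7, 2, 9, 11, 20, 31]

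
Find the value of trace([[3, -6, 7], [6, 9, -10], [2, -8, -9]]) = diagonal: 3 + 9 + (-9)
= 3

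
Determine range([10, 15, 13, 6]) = 9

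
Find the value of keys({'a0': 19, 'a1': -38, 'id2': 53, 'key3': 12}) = ['a0', 'a1', 'id2', 'key3']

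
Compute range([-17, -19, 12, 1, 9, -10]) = 31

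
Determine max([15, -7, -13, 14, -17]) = 15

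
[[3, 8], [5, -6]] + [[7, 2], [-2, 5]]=[[10, 10], [3, -1]]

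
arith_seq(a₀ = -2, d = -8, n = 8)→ a_0 = -2 + 0*-8 = -2
a_1 = -2 + 1*-8 = -10
a_2 = -2 + 2*-8 = -18
...
= [-2, -10, -18, -26, -34, -42, -50, -58]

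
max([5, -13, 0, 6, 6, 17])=17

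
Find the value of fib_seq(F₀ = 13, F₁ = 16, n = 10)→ F_2 = F_1 + F_0 = 29
F_3 = F_2 + F_1 = 45
F_4 = F_3 + F_2 = 74
...
= [13, 16, 29, 45, 74, 119, 193, 312, 505, 817]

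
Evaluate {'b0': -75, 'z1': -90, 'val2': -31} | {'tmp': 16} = {'b0': -75, 'z1': -90, 'val2': -31, 'tmp': 16}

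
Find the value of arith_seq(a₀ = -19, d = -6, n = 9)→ a_0 = -19 + 0*-6 = -19
a_1 = -19 + 1*-6 = -25
a_2 = -19 + 2*-6 = -31
...
= [-19, -25, -31, -37, -43, -49, -55, -61, -67]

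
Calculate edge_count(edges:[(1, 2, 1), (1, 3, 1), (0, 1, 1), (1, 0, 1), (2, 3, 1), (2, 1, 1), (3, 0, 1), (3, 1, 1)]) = 8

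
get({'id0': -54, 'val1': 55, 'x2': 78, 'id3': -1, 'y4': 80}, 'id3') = -1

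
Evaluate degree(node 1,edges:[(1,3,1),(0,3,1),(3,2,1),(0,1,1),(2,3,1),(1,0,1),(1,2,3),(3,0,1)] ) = incident: (1,3), (0,1), (1,0), (1,2)
= 4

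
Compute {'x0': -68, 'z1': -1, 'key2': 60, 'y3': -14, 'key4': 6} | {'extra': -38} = {'x0': -68, 'z1': -1, 'key2': 60, 'y3': -14, 'key4': 6, 'extra': -38}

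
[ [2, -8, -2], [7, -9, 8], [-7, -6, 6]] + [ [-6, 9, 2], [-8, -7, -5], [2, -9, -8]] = [[-4, 1, 0], [-1, -16, 3], [-5, -15, -2]]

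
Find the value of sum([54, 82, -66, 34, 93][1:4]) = slice → [82, -66, 34]
82 + (-66) + 34
= 50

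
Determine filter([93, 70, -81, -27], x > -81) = [93, 70, -27]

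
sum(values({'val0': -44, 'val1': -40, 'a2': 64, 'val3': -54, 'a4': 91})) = (-44) + (-40) + 64 + (-54) + 91
= 17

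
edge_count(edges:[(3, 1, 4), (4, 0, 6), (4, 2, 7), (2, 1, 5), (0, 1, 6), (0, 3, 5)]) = 6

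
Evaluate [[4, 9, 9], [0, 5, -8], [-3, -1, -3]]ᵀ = [[4, 0, -3], [9, 5, -1], [9, -8, -3]]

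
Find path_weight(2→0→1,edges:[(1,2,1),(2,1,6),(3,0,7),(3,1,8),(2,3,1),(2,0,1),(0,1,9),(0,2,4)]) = 10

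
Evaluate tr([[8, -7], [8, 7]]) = diagonal: 8 + 7
= 15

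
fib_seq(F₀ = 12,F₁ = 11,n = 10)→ F_2 = F_1 + F_0 = 23
F_3 = F_2 + F_1 = 34
F_4 = F_3 + F_2 = 57
...
= [12, 11, 23, 34, 57, 91, 148, 239, 387, 626]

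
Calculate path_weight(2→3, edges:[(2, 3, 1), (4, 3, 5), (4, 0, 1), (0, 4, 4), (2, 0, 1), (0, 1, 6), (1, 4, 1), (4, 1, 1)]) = w(2→3)=1
= 1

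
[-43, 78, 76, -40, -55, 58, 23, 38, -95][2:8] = [76, -40, -55, 58, 23, 38]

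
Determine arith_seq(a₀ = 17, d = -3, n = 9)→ [17, 14, 11, 8, 5, 2, -1, -4, -7]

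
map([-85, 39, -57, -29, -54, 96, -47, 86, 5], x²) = [7225, 1521, 3249, 841, 2916, 9216, 2209, 7396, 25]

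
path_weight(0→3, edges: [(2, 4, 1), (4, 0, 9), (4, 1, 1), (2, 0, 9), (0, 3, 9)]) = 9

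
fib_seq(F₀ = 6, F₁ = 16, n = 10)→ F_2 = F_1 + F_0 = 22
F_3 = F_2 + F_1 = 38
F_4 = F_3 + F_2 = 60
...
= [6, 16, 22, 38, 60, 98, 158, 256, 414, 670]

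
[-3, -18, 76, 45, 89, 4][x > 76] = [89]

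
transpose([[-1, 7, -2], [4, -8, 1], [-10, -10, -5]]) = [[-1, 4, -10], [7, -8, -10], [-2, 1, -5]]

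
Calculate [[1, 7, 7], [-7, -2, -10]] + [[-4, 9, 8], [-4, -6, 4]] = [[-3, 16, 15], [-11, -8, -6]]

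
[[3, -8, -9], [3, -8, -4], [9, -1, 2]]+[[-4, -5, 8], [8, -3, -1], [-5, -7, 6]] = [[-1, -13, -1], [11, -11, -5], [4, -8, 8]]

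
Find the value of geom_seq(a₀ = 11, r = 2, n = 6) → [11, 22, 44, 88, 176, 352]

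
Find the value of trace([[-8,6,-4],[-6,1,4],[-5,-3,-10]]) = -17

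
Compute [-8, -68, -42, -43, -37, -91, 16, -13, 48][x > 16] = [48]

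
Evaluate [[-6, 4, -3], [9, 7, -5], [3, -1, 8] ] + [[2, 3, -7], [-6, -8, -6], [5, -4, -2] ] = [[-4, 7, -10], [3, -1, -11], [8, -5, 6]]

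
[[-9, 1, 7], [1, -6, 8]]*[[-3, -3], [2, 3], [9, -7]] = [[92, -19], [57, -77]]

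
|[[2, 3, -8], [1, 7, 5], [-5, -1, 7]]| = -260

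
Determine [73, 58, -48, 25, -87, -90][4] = -87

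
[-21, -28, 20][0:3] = [-21, -28, 20]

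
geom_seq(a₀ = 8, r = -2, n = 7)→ a_0 = 8*(-2)^0 = 8
a_1 = 8*(-2)^1 = -16
a_2 = 8*(-2)^2 = 32
...
= [8, -16, 32, -64, 128, -256, 512]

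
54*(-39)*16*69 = -2325024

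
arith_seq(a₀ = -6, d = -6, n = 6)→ [-6, -12, -18, -24, -30, -36]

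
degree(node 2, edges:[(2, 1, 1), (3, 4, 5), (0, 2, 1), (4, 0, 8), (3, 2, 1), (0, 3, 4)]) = incident: (2,1), (0,2), (3,2)
= 3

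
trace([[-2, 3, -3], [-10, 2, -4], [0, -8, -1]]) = -1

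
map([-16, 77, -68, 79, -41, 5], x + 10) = [-6, 87, -58, 89, -31, 15]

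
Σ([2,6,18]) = 2 + 6 + 18
= 26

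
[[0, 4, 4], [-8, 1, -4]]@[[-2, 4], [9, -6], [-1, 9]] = C[0][0] = (0)*(-2) + (4)*(9) + (4)*(-1) = 32
C[0][1] = (0)*(4) + (4)*(-6) + (4)*(9) = 12
C[1][0] = (-8)*(-2) + (1)*(9) + (-4)*(-1) = 29
C[1][1] = (-8)*(4) + (1)*(-6) + (-4)*(9) = -74
= [[32, 12], [29, -74]]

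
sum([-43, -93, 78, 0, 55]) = -3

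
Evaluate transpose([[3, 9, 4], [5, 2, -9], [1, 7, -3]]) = [[3, 5, 1], [9, 2, 7], [4, -9, -3]]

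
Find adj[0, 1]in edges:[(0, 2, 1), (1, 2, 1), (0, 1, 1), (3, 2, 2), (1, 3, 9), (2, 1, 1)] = 1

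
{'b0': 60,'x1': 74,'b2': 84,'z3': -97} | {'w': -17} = {'b0': 60, 'x1': 74, 'b2': 84, 'z3': -97, 'w': -17}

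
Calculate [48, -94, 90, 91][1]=-94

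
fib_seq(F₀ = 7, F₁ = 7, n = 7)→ [7, 7, 14, 21, 35, 56, 91]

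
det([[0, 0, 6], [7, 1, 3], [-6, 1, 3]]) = 78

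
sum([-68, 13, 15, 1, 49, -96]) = (-68) + 13 + 15 + 1 + 49 + (-96)
= -86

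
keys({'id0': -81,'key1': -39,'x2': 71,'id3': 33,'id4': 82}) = ['id0', 'key1', 'x2', 'id3', 'id4']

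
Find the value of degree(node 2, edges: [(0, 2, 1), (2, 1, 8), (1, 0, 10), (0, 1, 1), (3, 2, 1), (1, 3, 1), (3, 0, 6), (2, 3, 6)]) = 4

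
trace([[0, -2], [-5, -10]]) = diagonal: 0 + (-10)
= -10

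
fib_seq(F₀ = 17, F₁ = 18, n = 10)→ [17, 18, 35, 53, 88, 141, 229, 370, 599, 969]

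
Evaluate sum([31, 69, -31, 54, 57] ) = 31 + 69 + (-31) + 54 + 57
= 180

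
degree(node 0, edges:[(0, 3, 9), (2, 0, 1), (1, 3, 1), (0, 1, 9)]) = 3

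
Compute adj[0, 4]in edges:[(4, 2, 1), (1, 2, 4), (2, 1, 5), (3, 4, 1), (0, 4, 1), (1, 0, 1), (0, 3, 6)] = 1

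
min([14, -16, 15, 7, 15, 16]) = -16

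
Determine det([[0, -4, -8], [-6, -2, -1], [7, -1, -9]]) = 84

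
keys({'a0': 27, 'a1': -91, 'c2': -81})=['a0', 'a1', 'c2']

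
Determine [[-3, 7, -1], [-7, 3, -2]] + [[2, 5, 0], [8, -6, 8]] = [[-1, 12, -1], [1, -3, 6]]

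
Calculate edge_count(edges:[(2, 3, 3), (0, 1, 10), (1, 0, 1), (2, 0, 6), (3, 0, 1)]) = 5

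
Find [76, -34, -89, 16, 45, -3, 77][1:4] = [-34, -89, 16]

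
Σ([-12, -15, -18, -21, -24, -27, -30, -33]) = (-12) + (-15) + (-18) + (-21) + (-24) + (-27) + (-30) + (-33)
= -180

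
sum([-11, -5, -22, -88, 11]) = (-11) + (-5) + (-22) + (-88) + 11
= -115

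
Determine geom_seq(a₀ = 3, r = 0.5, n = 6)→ a_0 = 3*0.5^0 = 3.0
a_1 = 3*0.5^1 = 1.5
a_2 = 3*0.5^2 = 0.75
...
= [3.0, 1.5, 0.75, 0.375, 0.1875, 0.09375]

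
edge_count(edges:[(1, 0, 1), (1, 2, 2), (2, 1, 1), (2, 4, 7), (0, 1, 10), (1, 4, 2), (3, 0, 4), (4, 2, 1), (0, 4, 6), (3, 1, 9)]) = 10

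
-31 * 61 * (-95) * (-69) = -12395505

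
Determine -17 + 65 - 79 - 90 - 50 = -171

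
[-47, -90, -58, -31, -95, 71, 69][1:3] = [-90, -58]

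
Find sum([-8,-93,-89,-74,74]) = (-8) + (-93) + (-89) + (-74) + 74
= -190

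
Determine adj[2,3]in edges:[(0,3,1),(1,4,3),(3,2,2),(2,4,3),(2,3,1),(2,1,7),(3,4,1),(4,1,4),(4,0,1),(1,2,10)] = 1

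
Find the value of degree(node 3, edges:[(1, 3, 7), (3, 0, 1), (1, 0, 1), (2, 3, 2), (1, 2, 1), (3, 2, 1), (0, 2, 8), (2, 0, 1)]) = incident: (1,3), (3,0), (2,3), (3,2)
= 4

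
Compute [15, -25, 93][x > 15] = [93]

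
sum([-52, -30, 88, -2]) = 4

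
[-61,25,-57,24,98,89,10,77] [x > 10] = keep x where x > 10: -61✗, 25✓, -57✗, 24✓, 98✓, 89✓, 10✗, 77✓
= [25, 24, 98, 89, 77]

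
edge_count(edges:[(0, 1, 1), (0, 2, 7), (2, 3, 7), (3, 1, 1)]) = 4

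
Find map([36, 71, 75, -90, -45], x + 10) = [46, 81, 85, -80, -35]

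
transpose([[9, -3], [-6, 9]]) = [[9, -6], [-3, 9]]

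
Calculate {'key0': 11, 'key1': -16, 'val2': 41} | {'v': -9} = {'key0': 11, 'key1': -16, 'val2': 41, 'v': -9}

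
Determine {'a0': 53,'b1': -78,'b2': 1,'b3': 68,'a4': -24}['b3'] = 68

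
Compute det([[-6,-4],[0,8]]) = (-6)*(8) - (-4)*(0)
= -48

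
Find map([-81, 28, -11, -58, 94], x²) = (-81)²=6561, (28)²=784, (-11)²=121, (-58)²=3364, (94)²=8836
= [6561, 784, 121, 3364, 8836]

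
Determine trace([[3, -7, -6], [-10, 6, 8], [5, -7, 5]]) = diagonal: 3 + 6 + 5
= 14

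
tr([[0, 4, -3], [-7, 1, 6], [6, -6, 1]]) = diagonal: 0 + 1 + 1
= 2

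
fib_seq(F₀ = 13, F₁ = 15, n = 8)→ [13, 15, 28, 43, 71, 114, 185, 299]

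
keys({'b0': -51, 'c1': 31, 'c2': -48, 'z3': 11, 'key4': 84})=['b0', 'c1', 'c2', 'z3', 'key4']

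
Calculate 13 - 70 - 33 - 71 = -161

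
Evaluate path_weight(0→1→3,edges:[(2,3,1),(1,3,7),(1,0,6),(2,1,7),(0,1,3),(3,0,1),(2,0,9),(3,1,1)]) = 10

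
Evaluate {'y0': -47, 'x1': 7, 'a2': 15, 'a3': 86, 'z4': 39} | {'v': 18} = {'y0': -47, 'x1': 7, 'a2': 15, 'a3': 86, 'z4': 39, 'v': 18}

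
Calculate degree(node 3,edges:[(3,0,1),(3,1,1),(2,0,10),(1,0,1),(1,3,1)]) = incident: (3,0), (3,1), (1,3)
= 3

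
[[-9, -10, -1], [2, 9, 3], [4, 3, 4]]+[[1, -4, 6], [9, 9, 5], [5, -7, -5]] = [[-8, -14, 5], [11, 18, 8], [9, -4, -1]]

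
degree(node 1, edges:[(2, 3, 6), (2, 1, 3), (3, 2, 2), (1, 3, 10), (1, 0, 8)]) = incident: (2,1), (1,3), (1,0)
= 3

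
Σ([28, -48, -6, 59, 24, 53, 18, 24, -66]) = 86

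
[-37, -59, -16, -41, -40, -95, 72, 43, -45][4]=-40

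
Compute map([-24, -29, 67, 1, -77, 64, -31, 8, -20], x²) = [576, 841, 4489, 1, 5929, 4096, 961, 64, 400]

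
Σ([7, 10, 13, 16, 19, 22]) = 87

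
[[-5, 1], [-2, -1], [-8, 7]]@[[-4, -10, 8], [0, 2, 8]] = [[20, 52, -32], [8, 18, -24], [32, 94, -8]]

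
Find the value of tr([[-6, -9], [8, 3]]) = diagonal: (-6) + 3
= -3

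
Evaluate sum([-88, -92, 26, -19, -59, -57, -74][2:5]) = slice → [26, -19, -59]
26 + (-19) + (-59)
= -52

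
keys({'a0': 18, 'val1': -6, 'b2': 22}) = ['a0', 'val1', 'b2']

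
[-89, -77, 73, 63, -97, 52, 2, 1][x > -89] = keep x where x > -89: -89✗, -77✓, 73✓, 63✓, -97✗, 52✓, 2✓, 1✓
= [-77, 73, 63, 52, 2, 1]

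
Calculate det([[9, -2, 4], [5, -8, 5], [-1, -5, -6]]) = 475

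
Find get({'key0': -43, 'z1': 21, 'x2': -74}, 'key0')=-43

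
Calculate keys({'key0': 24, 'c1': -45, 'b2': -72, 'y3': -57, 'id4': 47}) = ['key0', 'c1', 'b2', 'y3', 'id4']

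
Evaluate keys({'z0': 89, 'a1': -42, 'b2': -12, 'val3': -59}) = ['z0', 'a1', 'b2', 'val3']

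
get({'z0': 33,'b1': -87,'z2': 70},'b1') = -87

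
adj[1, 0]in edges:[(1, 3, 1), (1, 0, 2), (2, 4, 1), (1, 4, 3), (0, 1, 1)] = 2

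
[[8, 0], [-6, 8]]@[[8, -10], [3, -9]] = [[64, -80], [-24, -12]]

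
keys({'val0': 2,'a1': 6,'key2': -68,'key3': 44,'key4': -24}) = ['val0', 'a1', 'key2', 'key3', 'key4']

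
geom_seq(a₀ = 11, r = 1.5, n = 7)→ a_0 = 11*1.5^0 = 11.0
a_1 = 11*1.5^1 = 16.5
a_2 = 11*1.5^2 = 24.75
...
= [11.0, 16.5, 24.75, 37.125, 55.6875, 83.53125, 125.296875]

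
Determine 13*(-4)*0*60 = 0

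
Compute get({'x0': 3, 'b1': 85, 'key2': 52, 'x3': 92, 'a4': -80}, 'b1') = 85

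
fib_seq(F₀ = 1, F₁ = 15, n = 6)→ F_2 = F_1 + F_0 = 16
F_3 = F_2 + F_1 = 31
F_4 = F_3 + F_2 = 47
...
= [1, 15, 16, 31, 47, 78]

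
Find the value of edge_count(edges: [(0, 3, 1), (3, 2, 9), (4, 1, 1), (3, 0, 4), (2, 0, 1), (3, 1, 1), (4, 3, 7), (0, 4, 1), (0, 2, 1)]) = 9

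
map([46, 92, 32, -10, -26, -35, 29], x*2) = [92, 184, 64, -20, -52, -70, 58]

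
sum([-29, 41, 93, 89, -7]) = 187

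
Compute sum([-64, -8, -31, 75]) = -28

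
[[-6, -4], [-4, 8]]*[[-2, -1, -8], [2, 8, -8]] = C[0][0] = (-6)*(-2) + (-4)*(2) = 4
C[0][1] = (-6)*(-1) + (-4)*(8) = -26
C[0][2] = (-6)*(-8) + (-4)*(-8) = 80
C[1][0] = (-4)*(-2) + (8)*(2) = 24
C[1][1] = (-4)*(-1) + (8)*(8) = 68
C[1][2] = (-4)*(-8) + (8)*(-8) = -32
= [[4, -26, 80], [24, 68, -32]]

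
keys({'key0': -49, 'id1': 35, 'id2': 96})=['key0', 'id1', 'id2']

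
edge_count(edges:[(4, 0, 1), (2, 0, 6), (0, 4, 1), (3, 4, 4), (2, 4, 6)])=5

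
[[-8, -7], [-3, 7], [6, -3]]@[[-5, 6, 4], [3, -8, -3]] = [[19, 8, -11], [36, -74, -33], [-39, 60, 33]]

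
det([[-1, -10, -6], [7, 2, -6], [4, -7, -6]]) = (1)*(-1)*det([[2, -6], [-7, -6]]) + (-1)*(-10)*det([[7, -6], [4, -6]]) + (1)*(-6)*det([[7, 2], [4, -7]])
= 54 + -180 + 342
= 216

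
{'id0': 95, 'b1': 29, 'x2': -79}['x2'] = -79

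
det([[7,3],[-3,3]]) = (7)*(3) - (3)*(-3)
= 30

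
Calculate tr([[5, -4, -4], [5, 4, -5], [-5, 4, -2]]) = diagonal: 5 + 4 + (-2)
= 7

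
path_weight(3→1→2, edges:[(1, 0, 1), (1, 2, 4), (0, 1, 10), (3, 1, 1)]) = w(3→1)=1 + w(1→2)=4
= 5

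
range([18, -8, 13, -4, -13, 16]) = 31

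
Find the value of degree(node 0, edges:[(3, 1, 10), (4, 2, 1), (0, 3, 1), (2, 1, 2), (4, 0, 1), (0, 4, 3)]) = 3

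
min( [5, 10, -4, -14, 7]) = -14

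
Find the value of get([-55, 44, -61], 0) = -55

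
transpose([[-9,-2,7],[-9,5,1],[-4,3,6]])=[[-9, -9, -4], [-2, 5, 3], [7, 1, 6]]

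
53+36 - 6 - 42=41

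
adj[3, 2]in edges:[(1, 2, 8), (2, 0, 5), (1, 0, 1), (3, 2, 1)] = 1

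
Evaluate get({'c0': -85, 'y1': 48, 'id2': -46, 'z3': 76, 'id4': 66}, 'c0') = -85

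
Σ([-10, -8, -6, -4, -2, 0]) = -30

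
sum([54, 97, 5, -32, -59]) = 65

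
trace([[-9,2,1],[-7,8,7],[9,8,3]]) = diagonal: (-9) + 8 + 3
= 2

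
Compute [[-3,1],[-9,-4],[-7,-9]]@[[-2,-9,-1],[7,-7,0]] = C[0][0] = (-3)*(-2) + (1)*(7) = 13
C[0][1] = (-3)*(-9) + (1)*(-7) = 20
C[0][2] = (-3)*(-1) + (1)*(0) = 3
C[1][0] = (-9)*(-2) + (-4)*(7) = -10
C[1][1] = (-9)*(-9) + (-4)*(-7) = 109
C[1][2] = (-9)*(-1) + (-4)*(0) = 9
... (3 more cells)
= [[13, 20, 3], [-10, 109, 9], [-49, 126, 7]]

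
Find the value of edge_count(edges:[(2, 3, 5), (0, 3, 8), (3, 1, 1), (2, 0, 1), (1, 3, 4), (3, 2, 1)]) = 6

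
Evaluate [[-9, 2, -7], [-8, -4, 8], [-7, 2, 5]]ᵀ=[[-9, -8, -7], [2, -4, 2], [-7, 8, 5]]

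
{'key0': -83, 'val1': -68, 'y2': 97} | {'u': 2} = {'key0': -83, 'val1': -68, 'y2': 97, 'u': 2}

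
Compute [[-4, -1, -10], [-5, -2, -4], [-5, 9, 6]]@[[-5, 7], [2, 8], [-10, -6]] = [[118, 24], [61, -27], [-17, 1]]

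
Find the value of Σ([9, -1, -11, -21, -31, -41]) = 9 + (-1) + (-11) + (-21) + (-31) + (-41)
= -96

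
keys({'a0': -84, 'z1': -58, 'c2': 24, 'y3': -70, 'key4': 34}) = ['a0', 'z1', 'c2', 'y3', 'key4']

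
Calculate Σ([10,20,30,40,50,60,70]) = 280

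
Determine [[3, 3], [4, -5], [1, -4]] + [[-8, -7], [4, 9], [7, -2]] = [[-5, -4], [8, 4], [8, -6]]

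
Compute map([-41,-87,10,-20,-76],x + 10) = -41+10=-31, -87+10=-77, 10+10=20, -20+10=-10, -76+10=-66
= [-31, -77, 20, -10, -66]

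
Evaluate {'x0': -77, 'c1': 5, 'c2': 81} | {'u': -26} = {'x0': -77, 'c1': 5, 'c2': 81, 'u': -26}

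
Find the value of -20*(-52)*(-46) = -47840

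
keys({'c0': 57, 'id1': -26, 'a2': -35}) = ['c0', 'id1', 'a2']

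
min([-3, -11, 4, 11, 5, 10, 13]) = -11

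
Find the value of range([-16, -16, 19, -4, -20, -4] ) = 39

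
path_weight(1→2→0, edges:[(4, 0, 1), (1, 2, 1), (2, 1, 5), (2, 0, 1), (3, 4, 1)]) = 2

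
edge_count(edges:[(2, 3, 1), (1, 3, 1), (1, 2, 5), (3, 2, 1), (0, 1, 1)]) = 5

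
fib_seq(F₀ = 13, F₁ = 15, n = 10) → [13, 15, 28, 43, 71, 114, 185, 299, 484, 783]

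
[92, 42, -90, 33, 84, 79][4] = 84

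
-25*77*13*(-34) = 850850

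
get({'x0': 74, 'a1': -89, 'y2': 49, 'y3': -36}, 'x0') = 74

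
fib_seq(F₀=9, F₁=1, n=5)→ [9, 1, 10, 11, 21]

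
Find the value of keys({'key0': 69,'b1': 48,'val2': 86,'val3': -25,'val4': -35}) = ['key0', 'b1', 'val2', 'val3', 'val4']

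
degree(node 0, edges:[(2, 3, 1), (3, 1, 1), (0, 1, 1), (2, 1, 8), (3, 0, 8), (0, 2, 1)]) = 3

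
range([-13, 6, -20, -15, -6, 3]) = 26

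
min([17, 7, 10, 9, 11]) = 7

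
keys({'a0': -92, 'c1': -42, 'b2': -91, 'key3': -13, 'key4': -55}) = ['a0', 'c1', 'b2', 'key3', 'key4']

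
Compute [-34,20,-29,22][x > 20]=[22]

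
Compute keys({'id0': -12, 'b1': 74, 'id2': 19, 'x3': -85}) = ['id0', 'b1', 'id2', 'x3']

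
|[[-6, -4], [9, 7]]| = (-6)*(7) - (-4)*(9)
= -6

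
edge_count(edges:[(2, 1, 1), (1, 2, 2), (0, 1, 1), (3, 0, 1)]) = 4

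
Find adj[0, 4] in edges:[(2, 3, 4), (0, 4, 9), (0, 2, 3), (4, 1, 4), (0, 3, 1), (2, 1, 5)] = 9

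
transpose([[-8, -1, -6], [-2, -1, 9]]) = [[-8, -2], [-1, -1], [-6, 9]]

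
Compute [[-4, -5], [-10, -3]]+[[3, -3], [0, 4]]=[[-1, -8], [-10, 1]]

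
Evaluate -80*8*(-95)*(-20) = -1216000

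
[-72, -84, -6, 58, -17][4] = -17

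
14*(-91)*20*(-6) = 152880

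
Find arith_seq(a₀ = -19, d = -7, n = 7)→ a_0 = -19 + 0*-7 = -19
a_1 = -19 + 1*-7 = -26
a_2 = -19 + 2*-7 = -33
...
= [-19, -26, -33, -40, -47, -54, -61]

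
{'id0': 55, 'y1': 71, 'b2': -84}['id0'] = 55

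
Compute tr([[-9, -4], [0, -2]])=diagonal: (-9) + (-2)
= -11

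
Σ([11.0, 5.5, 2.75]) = 11.0 + 5.5 + 2.75
= 19.25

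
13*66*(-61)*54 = -2826252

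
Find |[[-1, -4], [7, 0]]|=(-1)*(0) - (-4)*(7)
= 28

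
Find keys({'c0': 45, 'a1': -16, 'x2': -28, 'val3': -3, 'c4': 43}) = ['c0', 'a1', 'x2', 'val3', 'c4']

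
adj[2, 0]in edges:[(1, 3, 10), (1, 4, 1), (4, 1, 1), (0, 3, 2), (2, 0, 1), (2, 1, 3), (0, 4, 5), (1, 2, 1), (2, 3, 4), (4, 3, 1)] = 1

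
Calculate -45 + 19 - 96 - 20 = -142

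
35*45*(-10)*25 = -393750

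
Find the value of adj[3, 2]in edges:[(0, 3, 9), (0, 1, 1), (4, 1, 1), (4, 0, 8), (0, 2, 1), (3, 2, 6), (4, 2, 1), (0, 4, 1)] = 6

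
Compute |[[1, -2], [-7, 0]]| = -14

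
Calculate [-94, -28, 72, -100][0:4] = [-94, -28, 72, -100]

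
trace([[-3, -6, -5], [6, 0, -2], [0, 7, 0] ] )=-3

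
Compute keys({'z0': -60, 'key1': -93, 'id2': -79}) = ['z0', 'key1', 'id2']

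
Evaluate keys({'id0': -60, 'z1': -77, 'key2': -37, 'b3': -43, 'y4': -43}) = ['id0', 'z1', 'key2', 'b3', 'y4']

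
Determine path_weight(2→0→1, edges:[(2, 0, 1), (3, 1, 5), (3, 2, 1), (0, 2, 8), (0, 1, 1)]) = 2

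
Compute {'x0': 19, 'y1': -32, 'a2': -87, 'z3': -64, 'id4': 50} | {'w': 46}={'x0': 19, 'y1': -32, 'a2': -87, 'z3': -64, 'id4': 50, 'w': 46}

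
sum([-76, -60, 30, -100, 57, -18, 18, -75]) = -224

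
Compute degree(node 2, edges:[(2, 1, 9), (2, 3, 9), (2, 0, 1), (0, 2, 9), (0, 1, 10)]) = incident: (2,1), (2,3), (2,0), (0,2)
= 4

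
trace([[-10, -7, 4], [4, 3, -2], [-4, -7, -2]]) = diagonal: (-10) + 3 + (-2)
= -9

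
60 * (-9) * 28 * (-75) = 1134000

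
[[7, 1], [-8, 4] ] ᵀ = [[7, -8], [1, 4]]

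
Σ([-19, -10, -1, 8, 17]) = -5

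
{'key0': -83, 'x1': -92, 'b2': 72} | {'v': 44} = {'key0': -83, 'x1': -92, 'b2': 72, 'v': 44}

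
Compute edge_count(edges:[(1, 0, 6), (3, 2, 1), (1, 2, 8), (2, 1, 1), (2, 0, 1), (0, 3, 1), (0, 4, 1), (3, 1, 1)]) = 8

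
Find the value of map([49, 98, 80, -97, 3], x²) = (49)²=2401, (98)²=9604, (80)²=6400, (-97)²=9409, (3)²=9
= [2401, 9604, 6400, 9409, 9]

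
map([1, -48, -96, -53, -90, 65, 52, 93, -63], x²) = [1, 2304, 9216, 2809, 8100, 4225, 2704, 8649, 3969]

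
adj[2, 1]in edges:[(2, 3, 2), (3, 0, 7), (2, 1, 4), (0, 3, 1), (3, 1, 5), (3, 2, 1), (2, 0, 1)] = 4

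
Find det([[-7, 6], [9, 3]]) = -75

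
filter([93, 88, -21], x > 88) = [93]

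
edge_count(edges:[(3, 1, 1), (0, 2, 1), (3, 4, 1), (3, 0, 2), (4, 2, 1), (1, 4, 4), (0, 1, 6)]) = 7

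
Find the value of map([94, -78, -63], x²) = [8836, 6084, 3969]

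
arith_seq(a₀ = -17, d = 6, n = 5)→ [-17, -11, -5, 1, 7]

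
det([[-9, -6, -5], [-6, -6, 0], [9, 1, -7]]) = -366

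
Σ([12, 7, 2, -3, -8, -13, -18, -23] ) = -44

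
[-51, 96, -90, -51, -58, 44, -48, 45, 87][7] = 45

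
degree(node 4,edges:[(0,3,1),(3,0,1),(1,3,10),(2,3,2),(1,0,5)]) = incident: none
= 0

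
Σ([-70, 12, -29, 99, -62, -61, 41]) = (-70) + 12 + (-29) + 99 + (-62) + (-61) + 41
= -70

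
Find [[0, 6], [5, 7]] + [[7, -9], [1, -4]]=[[7, -3], [6, 3]]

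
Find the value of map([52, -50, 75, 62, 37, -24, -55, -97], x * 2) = 52*2=104, -50*2=-100, 75*2=150, 62*2=124, 37*2=74, -24*2=-48, -55*2=-110, -97*2=-194
= [104, -100, 150, 124, 74, -48, -110, -194]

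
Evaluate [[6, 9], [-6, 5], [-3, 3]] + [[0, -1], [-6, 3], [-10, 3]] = [[6, 8], [-12, 8], [-13, 6]]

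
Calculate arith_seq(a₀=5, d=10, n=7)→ [5, 15, 25, 35, 45, 55, 65]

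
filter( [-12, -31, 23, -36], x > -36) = [-12, -31, 23]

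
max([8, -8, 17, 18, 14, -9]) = 18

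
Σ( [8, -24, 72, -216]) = -160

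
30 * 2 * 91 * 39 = 212940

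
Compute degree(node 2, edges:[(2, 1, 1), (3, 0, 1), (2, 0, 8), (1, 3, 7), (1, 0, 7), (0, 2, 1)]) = incident: (2,1), (2,0), (0,2)
= 3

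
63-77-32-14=-60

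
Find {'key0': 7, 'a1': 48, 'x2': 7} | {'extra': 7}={'key0': 7, 'a1': 48, 'x2': 7, 'extra': 7}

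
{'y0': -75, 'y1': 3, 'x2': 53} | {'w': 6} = {'y0': -75, 'y1': 3, 'x2': 53, 'w': 6}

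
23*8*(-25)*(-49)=225400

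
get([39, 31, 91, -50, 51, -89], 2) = 91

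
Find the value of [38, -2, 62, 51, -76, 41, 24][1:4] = [-2, 62, 51]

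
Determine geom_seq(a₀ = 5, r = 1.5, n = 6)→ [5.0, 7.5, 11.25, 16.875, 25.3125, 37.96875]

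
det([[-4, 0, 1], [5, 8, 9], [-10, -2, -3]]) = 94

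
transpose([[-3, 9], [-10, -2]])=[[-3, -10], [9, -2]]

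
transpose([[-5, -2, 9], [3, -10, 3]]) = [[-5, 3], [-2, -10], [9, 3]]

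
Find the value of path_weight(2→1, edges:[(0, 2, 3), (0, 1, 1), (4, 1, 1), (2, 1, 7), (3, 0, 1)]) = w(2→1)=7
= 7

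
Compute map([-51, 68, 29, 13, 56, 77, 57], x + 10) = [-41, 78, 39, 23, 66, 87, 67]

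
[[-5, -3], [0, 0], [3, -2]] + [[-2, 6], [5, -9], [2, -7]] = [[-7, 3], [5, -9], [5, -9]]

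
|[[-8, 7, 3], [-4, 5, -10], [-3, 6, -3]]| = (1)*(-8)*det([[5, -10], [6, -3]]) + (-1)*(7)*det([[-4, -10], [-3, -3]]) + (1)*(3)*det([[-4, 5], [-3, 6]])
= -360 + 126 + -27
= -261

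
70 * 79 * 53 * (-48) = -14068320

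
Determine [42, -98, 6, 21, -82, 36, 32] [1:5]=[-98, 6, 21, -82]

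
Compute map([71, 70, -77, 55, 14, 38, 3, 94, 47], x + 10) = [81, 80, -67, 65, 24, 48, 13, 104, 57]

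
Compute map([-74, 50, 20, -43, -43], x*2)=[-148, 100, 40, -86, -86]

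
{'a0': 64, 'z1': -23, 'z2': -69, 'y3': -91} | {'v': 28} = {'a0': 64, 'z1': -23, 'z2': -69, 'y3': -91, 'v': 28}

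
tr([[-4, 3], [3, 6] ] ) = 2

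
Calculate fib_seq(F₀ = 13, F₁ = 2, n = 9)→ [13, 2, 15, 17, 32, 49, 81, 130, 211]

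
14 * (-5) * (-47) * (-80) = -263200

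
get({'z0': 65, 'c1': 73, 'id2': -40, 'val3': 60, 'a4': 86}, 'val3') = 60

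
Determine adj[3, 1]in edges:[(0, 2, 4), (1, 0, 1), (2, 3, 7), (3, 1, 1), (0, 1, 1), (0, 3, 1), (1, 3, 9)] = 1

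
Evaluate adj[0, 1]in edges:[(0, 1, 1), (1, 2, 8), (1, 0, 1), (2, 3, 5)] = 1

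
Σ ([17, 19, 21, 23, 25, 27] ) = 17 + 19 + 21 + 23 + 25 + 27
= 132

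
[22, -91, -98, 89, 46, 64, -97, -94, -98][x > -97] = keep x where x > -97: 22✓, -91✓, -98✗, 89✓, 46✓, 64✓, -97✗, -94✓, -98✗
= [22, -91, 89, 46, 64, -94]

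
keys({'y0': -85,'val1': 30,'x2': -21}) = ['y0', 'val1', 'x2']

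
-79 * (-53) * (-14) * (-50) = 2930900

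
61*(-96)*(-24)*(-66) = -9275904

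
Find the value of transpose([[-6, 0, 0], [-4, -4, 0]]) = [[-6, -4], [0, -4], [0, 0]]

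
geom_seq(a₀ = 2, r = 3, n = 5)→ [2, 6, 18, 54, 162]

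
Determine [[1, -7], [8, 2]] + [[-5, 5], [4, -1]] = [[-4, -2], [12, 1]]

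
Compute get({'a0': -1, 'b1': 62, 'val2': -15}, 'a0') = -1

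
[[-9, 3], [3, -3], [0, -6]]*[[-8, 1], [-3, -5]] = [[63, -24], [-15, 18], [18, 30]]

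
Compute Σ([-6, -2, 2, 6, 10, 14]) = (-6) + (-2) + 2 + 6 + 10 + 14
= 24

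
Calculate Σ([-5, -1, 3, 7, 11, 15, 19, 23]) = 72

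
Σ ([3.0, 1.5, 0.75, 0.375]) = 5.625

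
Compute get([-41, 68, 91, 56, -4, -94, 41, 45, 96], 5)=-94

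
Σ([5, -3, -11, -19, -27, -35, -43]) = 5 + (-3) + (-11) + (-19) + (-27) + (-35) + (-43)
= -133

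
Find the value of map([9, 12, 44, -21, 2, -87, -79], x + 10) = 9+10=19, 12+10=22, 44+10=54, -21+10=-11, 2+10=12, -87+10=-77, -79+10=-69
= [19, 22, 54, -11, 12, -77, -69]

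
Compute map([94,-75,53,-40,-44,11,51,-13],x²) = (94)²=8836, (-75)²=5625, (53)²=2809, (-40)²=1600, (-44)²=1936, (11)²=121, (51)²=2601, (-13)²=169
= [8836, 5625, 2809, 1600, 1936, 121, 2601, 169]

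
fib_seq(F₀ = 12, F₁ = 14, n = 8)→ [12, 14, 26, 40, 66, 106, 172, 278]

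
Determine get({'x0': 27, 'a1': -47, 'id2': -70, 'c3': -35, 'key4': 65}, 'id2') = -70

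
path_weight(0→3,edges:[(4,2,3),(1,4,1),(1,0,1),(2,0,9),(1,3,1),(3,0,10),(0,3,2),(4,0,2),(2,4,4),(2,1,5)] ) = 2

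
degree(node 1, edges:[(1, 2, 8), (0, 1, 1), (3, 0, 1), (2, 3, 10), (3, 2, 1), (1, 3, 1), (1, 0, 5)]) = incident: (1,2), (0,1), (1,3), (1,0)
= 4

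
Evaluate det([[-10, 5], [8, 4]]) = -80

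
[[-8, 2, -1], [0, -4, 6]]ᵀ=[[-8, 0], [2, -4], [-1, 6]]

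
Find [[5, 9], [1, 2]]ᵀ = [[5, 1], [9, 2]]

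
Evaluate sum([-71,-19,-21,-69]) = (-71) + (-19) + (-21) + (-69)
= -180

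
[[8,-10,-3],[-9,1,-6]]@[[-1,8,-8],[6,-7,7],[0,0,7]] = C[0][0] = (8)*(-1) + (-10)*(6) + (-3)*(0) = -68
C[0][1] = (8)*(8) + (-10)*(-7) + (-3)*(0) = 134
C[0][2] = (8)*(-8) + (-10)*(7) + (-3)*(7) = -155
C[1][0] = (-9)*(-1) + (1)*(6) + (-6)*(0) = 15
C[1][1] = (-9)*(8) + (1)*(-7) + (-6)*(0) = -79
C[1][2] = (-9)*(-8) + (1)*(7) + (-6)*(7) = 37
= [[-68, 134, -155], [15, -79, 37]]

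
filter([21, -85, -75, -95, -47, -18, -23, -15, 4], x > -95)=[21, -85, -75, -47, -18, -23, -15, 4]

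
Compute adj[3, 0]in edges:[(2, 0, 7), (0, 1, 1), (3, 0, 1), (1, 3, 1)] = 1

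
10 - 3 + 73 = 80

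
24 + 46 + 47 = 117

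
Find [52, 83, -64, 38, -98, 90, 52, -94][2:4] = [-64, 38]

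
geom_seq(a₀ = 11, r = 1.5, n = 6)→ [11.0, 16.5, 24.75, 37.125, 55.6875, 83.53125]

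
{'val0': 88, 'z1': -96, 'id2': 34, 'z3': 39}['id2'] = 34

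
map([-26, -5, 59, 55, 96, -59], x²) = (-26)²=676, (-5)²=25, (59)²=3481, (55)²=3025, (96)²=9216, (-59)²=3481
= [676, 25, 3481, 3025, 9216, 3481]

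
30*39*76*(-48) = -4268160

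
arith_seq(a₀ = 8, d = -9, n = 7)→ [8, -1, -10, -19, -28, -37, -46]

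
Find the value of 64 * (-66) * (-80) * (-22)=-7434240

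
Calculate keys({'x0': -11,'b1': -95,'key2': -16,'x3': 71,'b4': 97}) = ['x0', 'b1', 'key2', 'x3', 'b4']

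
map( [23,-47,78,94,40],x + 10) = 23+10=33, -47+10=-37, 78+10=88, 94+10=104, 40+10=50
= [33, -37, 88, 104, 50]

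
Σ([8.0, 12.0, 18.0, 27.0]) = 8.0 + 12.0 + 18.0 + 27.0
= 65.0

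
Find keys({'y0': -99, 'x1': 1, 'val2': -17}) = ['y0', 'x1', 'val2']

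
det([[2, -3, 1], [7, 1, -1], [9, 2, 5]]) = (1)*(2)*det([[1, -1], [2, 5]]) + (-1)*(-3)*det([[7, -1], [9, 5]]) + (1)*(1)*det([[7, 1], [9, 2]])
= 14 + 132 + 5
= 151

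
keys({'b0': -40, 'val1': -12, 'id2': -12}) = ['b0', 'val1', 'id2']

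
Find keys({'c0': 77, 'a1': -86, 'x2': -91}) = ['c0', 'a1', 'x2']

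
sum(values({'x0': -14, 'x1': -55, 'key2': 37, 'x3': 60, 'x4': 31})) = 59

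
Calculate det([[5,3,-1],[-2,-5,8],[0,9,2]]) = -380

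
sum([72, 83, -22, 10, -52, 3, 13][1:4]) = slice → [83, -22, 10]
83 + (-22) + 10
= 71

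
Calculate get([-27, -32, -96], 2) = -96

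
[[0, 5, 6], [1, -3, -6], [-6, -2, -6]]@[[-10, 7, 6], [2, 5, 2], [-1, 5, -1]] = [[4, 55, 4], [-10, -38, 6], [62, -82, -34]]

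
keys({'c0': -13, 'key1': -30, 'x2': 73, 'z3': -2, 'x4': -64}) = ['c0', 'key1', 'x2', 'z3', 'x4']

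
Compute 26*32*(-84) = -69888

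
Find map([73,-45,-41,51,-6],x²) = [5329, 2025, 1681, 2601, 36]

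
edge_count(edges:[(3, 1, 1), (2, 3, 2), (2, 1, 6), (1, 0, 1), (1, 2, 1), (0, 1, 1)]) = 6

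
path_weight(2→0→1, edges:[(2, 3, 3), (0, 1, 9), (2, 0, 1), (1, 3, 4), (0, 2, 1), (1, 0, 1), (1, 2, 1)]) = w(2→0)=1 + w(0→1)=9
= 10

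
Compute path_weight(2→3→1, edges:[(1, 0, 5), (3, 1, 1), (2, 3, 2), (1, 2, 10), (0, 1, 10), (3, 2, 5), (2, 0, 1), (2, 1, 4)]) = 3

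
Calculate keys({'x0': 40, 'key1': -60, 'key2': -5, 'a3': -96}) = ['x0', 'key1', 'key2', 'a3']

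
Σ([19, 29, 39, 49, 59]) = 195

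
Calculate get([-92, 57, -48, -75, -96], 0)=-92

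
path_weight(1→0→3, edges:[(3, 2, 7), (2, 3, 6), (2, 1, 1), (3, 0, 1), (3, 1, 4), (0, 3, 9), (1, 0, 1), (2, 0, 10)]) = w(1→0)=1 + w(0→3)=9
= 10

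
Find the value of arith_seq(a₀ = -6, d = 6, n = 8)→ a_0 = -6 + 0*6 = -6
a_1 = -6 + 1*6 = 0
a_2 = -6 + 2*6 = 6
...
= [-6, 0, 6, 12, 18, 24, 30, 36]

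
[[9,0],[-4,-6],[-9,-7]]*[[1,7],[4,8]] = [[9, 63], [-28, -76], [-37, -119]]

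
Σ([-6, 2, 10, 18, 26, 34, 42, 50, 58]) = 234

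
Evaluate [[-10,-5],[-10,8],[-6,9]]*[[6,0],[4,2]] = C[0][0] = (-10)*(6) + (-5)*(4) = -80
C[0][1] = (-10)*(0) + (-5)*(2) = -10
C[1][0] = (-10)*(6) + (8)*(4) = -28
C[1][1] = (-10)*(0) + (8)*(2) = 16
C[2][0] = (-6)*(6) + (9)*(4) = 0
C[2][1] = (-6)*(0) + (9)*(2) = 18
= [[-80, -10], [-28, 16], [0, 18]]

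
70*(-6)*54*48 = -1088640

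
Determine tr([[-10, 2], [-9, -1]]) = diagonal: (-10) + (-1)
= -11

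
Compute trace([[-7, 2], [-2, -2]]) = diagonal: (-7) + (-2)
= -9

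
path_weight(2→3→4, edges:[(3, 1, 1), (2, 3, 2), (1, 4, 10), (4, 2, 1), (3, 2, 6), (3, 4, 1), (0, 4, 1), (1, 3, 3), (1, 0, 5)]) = w(2→3)=2 + w(3→4)=1
= 3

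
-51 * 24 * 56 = -68544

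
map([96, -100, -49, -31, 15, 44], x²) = (96)²=9216, (-100)²=10000, (-49)²=2401, (-31)²=961, (15)²=225, (44)²=1936
= [9216, 10000, 2401, 961, 225, 1936]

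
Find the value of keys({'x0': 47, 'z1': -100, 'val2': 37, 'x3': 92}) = ['x0', 'z1', 'val2', 'x3']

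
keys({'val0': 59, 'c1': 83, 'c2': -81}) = ['val0', 'c1', 'c2']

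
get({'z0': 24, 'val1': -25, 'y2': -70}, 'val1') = -25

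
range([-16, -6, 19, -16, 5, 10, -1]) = 35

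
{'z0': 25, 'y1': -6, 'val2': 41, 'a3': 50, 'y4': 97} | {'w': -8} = {'z0': 25, 'y1': -6, 'val2': 41, 'a3': 50, 'y4': 97, 'w': -8}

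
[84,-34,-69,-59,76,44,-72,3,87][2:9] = [-69, -59, 76, 44, -72, 3, 87]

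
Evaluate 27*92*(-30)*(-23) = 1713960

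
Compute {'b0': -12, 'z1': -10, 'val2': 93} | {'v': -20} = {'b0': -12, 'z1': -10, 'val2': 93, 'v': -20}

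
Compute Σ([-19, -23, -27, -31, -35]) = (-19) + (-23) + (-27) + (-31) + (-35)
= -135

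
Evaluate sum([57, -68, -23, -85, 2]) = 57 + (-68) + (-23) + (-85) + 2
= -117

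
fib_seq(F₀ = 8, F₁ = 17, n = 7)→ [8, 17, 25, 42, 67, 109, 176]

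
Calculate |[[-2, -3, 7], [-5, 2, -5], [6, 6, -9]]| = (1)*(-2)*det([[2, -5], [6, -9]]) + (-1)*(-3)*det([[-5, -5], [6, -9]]) + (1)*(7)*det([[-5, 2], [6, 6]])
= -24 + 225 + -294
= -93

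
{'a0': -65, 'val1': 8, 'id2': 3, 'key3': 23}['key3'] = 23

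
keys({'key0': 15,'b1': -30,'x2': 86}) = ['key0', 'b1', 'x2']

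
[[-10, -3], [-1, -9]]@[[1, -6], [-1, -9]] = [[-7, 87], [8, 87]]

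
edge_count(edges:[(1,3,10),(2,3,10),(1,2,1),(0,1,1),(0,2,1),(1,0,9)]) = 6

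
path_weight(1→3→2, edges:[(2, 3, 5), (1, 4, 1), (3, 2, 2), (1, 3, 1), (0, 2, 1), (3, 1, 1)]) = 3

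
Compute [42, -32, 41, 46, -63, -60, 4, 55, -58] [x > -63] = [42, -32, 41, 46, -60, 4, 55, -58]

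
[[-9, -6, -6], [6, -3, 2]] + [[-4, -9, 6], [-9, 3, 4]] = [[-13, -15, 0], [-3, 0, 6]]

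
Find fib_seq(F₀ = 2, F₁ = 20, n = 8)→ [2, 20, 22, 42, 64, 106, 170, 276]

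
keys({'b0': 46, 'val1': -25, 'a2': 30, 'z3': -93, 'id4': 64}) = ['b0', 'val1', 'a2', 'z3', 'id4']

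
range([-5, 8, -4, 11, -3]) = 16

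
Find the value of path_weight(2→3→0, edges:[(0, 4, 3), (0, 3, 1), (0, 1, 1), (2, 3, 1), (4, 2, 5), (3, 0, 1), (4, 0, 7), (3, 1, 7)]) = w(2→3)=1 + w(3→0)=1
= 2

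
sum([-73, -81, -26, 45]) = (-73) + (-81) + (-26) + 45
= -135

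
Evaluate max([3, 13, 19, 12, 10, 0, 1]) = 19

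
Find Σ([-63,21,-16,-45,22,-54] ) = -135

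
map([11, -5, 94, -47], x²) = [121, 25, 8836, 2209]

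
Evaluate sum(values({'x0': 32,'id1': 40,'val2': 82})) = 154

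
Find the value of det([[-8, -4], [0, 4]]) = (-8)*(4) - (-4)*(0)
= -32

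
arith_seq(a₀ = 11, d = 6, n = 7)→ [11, 17, 23, 29, 35, 41, 47]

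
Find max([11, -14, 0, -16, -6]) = 11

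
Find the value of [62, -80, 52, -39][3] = -39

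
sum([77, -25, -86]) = -34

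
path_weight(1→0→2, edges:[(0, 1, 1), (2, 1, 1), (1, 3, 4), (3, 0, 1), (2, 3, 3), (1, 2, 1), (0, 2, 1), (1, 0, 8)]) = w(1→0)=8 + w(0→2)=1
= 9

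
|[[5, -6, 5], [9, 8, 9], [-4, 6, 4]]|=752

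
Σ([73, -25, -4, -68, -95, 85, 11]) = -23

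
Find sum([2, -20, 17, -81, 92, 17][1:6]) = 25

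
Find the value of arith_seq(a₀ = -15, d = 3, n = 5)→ [-15, -12, -9, -6, -3]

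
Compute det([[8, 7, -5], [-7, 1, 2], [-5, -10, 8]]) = 171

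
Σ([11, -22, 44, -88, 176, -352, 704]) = 11 + -22 + 44 + -88 + 176 + -352 + 704
= 473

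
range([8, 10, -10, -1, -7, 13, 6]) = 23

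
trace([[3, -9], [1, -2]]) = 1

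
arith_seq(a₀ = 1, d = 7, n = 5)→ a_0 = 1 + 0*7 = 1
a_1 = 1 + 1*7 = 8
a_2 = 1 + 2*7 = 15
...
= [1, 8, 15, 22, 29]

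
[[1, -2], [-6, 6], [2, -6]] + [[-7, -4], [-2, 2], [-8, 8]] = [[-6, -6], [-8, 8], [-6, 2]]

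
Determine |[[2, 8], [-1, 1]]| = (2)*(1) - (8)*(-1)
= 10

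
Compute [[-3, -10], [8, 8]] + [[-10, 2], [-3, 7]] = [[-13, -8], [5, 15]]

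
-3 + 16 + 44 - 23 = 34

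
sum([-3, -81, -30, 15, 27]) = (-3) + (-81) + (-30) + 15 + 27
= -72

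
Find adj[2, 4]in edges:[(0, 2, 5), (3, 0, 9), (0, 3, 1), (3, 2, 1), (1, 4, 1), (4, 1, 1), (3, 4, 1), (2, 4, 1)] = 1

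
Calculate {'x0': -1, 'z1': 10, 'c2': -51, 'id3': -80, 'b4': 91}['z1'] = 10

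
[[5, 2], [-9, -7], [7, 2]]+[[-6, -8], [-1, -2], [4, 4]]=[[-1, -6], [-10, -9], [11, 6]]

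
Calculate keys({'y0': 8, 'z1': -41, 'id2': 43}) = ['y0', 'z1', 'id2']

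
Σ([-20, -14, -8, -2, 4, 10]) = -30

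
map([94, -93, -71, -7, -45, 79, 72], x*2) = 94*2=188, -93*2=-186, -71*2=-142, -7*2=-14, -45*2=-90, 79*2=158, 72*2=144
= [188, -186, -142, -14, -90, 158, 144]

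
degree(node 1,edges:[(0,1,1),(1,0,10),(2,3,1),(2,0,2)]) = incident: (0,1), (1,0)
= 2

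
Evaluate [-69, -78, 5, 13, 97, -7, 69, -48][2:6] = [5, 13, 97, -7]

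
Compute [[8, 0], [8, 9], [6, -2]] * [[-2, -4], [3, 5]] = [[-16, -32], [11, 13], [-18, -34]]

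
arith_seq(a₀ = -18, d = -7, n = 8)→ [-18, -25, -32, -39, -46, -53, -60, -67]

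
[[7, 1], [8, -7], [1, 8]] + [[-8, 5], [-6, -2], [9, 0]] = [[-1, 6], [2, -9], [10, 8]]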